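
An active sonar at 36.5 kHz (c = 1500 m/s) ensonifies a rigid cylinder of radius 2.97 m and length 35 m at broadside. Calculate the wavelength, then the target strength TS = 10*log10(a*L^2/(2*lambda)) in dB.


Step 1: lambda = c/f = 1500/36500 = 0.0411 m
Step 2: TS = 10*log10(a*L^2/(2*lambda)) = 10*log10(2.97*35^2/(2*0.0411)) = 46.46

46.46 dB


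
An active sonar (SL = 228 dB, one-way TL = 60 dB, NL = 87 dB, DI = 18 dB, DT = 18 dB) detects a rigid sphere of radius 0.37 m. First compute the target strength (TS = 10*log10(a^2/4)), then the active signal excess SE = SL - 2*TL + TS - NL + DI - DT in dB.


Step 1: TS = 10*log10(0.37^2/4) = -14.66 dB
Step 2: SE = SL - 2*TL + TS - NL + DI - DT = 228 - 2*60 + (-14.66) - 87 + 18 - 18 = 6.34

6.34 dB


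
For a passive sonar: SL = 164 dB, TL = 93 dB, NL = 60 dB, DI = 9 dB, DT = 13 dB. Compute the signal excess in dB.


SE = SL - TL - NL + DI - DT = 164 - 93 - 60 + 9 - 13 = 7

7 dB


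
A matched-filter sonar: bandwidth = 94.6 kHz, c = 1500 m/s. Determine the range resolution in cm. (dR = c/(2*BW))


dR = c/(2*BW) = 1500 / (2 * 94.6e3) = 0.0079 m = 0.79 cm

0.79 cm


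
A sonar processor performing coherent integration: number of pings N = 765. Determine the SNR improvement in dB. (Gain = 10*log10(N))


Gain = 10*log10(765) = 28.84

28.84 dB


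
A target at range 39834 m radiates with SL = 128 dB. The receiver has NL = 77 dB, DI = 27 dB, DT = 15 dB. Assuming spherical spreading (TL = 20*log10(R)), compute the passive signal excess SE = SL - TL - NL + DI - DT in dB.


Step 1: TL = 20*log10(39834) = 92.01 dB
Step 2: SE = 128 - 92.01 - 77 + 27 - 15 = -29.01

-29.01 dB


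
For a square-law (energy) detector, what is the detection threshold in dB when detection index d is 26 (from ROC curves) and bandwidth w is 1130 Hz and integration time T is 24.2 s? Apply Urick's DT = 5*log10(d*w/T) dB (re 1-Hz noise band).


15.42 dB


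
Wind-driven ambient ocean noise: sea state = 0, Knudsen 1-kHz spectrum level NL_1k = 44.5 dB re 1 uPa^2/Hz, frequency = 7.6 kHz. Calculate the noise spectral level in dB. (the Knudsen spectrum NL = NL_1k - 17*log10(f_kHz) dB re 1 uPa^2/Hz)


NL = NL_1k - 17*log10(f_kHz) = 44.5 - 17*log10(7.6) = 44.5 - (14.97) = 29.53

29.53 dB


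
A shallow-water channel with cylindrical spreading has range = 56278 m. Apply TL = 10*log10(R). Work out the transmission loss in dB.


TL = 10*log10(56278) = 47.5

47.5 dB


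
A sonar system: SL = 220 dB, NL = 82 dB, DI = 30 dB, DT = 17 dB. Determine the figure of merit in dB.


151 dB


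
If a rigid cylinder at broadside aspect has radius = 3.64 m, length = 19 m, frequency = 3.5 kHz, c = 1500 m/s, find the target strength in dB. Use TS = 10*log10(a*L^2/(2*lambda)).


lambda = 1500/3500 = 0.42857 m
TS = 10*log10(3.64*19^2/(2*0.42857)) = 31.86

31.86 dB


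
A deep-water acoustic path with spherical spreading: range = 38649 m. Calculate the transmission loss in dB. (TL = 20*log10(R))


TL = 20*log10(38649) = 91.74

91.74 dB


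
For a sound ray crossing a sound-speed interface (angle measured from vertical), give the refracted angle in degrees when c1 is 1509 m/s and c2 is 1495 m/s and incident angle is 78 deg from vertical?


75.71 deg


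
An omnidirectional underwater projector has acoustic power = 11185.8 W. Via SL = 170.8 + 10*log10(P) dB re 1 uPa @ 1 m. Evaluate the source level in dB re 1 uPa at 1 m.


SL = 170.8 + 10*log10(11185.8) = 170.8 + 40.49 = 211.29

211.29 dB


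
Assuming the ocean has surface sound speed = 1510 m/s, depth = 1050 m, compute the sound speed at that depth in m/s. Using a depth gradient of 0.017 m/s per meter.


1527.85 m/s


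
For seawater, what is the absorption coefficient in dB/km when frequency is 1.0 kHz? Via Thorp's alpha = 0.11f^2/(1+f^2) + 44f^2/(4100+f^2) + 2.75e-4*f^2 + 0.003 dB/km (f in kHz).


f^2 = 1.0
alpha = 0.11*1.0/(1+1.0) + 44*1.0/(4100+1.0) + 2.75e-4*1.0 + 0.003 = 0.069

0.069 dB/km


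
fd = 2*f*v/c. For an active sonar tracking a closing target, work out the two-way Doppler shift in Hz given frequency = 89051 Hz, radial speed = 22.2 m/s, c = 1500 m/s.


2635.91 Hz


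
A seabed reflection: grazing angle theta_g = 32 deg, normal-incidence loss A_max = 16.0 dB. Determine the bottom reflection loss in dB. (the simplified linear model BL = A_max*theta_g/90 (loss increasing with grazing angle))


BL = A_max * theta_g / 90 = 16.0 * 32 / 90 = 5.69

5.69 dB


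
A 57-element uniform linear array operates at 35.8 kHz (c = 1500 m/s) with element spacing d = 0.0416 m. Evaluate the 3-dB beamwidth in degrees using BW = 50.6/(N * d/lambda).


Step 1: lambda = 1500/35800 = 0.0419 m
Step 2: d/lambda = 0.0416/0.0419 = 0.9928
Step 3: BW = 50.6/(N * d/lambda) = 50.6/(57 * 0.9928) = 0.89

0.89 deg


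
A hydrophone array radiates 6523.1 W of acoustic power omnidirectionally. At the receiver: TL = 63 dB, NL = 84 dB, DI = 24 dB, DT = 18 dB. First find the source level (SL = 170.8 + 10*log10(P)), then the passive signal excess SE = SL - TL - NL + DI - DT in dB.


Step 1: SL = 170.8 + 10*log10(6523.1) = 208.94 dB
Step 2: SE = SL - TL - NL + DI - DT = 208.94 - 63 - 84 + 24 - 18 = 67.94

67.94 dB


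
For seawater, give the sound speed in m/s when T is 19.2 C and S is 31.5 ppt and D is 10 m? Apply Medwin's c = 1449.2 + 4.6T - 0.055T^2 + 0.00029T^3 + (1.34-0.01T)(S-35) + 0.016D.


1515.44 m/s


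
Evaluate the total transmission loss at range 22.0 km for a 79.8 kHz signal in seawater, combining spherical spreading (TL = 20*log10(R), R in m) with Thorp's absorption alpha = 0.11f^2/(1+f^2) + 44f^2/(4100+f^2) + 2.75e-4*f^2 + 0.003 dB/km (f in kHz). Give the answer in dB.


Step 1 (Thorp): alpha = 0.11*6368.04/(1+6368.04) + 44*6368.04/(4100+6368.04) + 2.75e-4*6368.04 + 0.003 = 28.6308 dB/km
Step 2: TL_spread = 20*log10(22000) = 86.85 dB
Step 3: TL_abs = alpha*R = 28.6308 * 22.0 = 629.88 dB
Step 4: TL_total = 86.85 + 629.88 = 716.73

716.73 dB


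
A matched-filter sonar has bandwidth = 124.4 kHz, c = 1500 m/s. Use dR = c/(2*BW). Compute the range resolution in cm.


0.6 cm


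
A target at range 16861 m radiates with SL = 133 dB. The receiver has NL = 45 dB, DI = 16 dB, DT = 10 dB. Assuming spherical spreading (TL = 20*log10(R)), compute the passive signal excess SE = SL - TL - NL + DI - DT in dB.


9.46 dB


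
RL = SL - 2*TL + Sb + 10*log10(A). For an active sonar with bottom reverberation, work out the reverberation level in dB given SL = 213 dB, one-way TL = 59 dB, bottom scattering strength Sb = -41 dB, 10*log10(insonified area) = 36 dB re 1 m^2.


90 dB


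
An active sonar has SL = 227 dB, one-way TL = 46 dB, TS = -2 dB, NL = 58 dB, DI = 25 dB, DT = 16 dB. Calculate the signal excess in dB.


84 dB


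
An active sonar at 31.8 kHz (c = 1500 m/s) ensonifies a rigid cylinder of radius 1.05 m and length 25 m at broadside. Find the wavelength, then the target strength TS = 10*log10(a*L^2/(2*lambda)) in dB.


Step 1: lambda = c/f = 1500/31800 = 0.04717 m
Step 2: TS = 10*log10(a*L^2/(2*lambda)) = 10*log10(1.05*25^2/(2*0.04717)) = 38.42

38.42 dB


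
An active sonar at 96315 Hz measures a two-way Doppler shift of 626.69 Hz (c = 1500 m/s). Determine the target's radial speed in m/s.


From fd = 2*f*v/c, v = c*fd/(2*f) = 1500 * 626.69 / (2*96315) = 4.88

4.88 m/s


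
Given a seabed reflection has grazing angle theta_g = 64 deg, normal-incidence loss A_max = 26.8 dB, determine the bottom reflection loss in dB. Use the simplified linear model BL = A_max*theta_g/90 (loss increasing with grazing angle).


BL = A_max * theta_g / 90 = 26.8 * 64 / 90 = 19.06

19.06 dB


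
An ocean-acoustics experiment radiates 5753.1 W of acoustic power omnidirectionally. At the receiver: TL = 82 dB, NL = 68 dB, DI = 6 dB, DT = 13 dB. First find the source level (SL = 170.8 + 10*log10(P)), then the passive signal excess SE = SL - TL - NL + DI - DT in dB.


Step 1: SL = 170.8 + 10*log10(5753.1) = 208.4 dB
Step 2: SE = SL - TL - NL + DI - DT = 208.4 - 82 - 68 + 6 - 13 = 51.4

51.4 dB


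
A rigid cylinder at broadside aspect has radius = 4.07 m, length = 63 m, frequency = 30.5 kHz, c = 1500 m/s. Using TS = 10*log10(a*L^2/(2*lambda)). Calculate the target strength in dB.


lambda = 1500/30500 = 0.04918 m
TS = 10*log10(4.07*63^2/(2*0.04918)) = 52.15

52.15 dB


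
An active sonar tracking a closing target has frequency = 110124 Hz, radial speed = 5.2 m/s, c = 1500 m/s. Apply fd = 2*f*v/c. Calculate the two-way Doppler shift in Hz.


fd = 2*f*v/c = 2 * 110124 * 5.2 / 1500 = 763.53

763.53 Hz


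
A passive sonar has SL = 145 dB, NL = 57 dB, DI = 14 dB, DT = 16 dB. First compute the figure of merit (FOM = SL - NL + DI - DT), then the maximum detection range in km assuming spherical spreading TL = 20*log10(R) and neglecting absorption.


Step 1: FOM = SL - NL + DI - DT = 145 - 57 + 14 - 16 = 86 dB
Step 2: at max range FOM = TL = 20*log10(R), so R = 10^(86/20) = 19952.62 m = 19.95 km

19.95 km


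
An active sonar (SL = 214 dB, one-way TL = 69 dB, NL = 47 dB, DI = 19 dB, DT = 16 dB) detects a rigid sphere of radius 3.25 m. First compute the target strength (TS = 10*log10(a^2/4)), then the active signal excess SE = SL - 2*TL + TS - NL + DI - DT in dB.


Step 1: TS = 10*log10(3.25^2/4) = 4.22 dB
Step 2: SE = SL - 2*TL + TS - NL + DI - DT = 214 - 2*69 + (4.22) - 47 + 19 - 16 = 36.22

36.22 dB


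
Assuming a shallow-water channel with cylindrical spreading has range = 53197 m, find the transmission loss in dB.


TL = 10*log10(53197) = 47.26

47.26 dB


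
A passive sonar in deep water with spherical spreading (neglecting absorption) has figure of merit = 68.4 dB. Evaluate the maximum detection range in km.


At max range FOM = TL, so 20*log10(R) = 68.4
R = 10^(68.4/20) = 2630.27 m = 2.63 km

2.63 km


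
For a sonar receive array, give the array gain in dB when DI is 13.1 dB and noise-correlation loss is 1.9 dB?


AG = DI - L_corr = 13.1 - 1.9 = 11.2

11.2 dB


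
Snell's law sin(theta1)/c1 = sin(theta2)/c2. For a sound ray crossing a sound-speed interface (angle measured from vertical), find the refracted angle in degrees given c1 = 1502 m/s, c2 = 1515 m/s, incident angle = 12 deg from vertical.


sin(theta2) = (c2/c1)*sin(theta1) = (1515/1502)*sin(12 deg) = 0.20971
theta2 = arcsin(0.20971) = 12.11

12.11 deg


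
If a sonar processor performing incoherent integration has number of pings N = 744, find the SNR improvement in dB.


14.36 dB


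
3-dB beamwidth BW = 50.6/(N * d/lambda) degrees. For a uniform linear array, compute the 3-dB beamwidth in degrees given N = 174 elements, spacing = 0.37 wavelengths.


BW = 50.6 / (174 * 0.37) = 50.6 / 64.38 = 0.79

0.79 deg


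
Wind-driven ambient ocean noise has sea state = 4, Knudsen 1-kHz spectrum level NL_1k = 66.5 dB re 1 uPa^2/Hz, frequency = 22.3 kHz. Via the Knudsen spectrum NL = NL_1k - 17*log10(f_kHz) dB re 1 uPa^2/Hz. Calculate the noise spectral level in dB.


NL = NL_1k - 17*log10(f_kHz) = 66.5 - 17*log10(22.3) = 66.5 - (22.92) = 43.58

43.58 dB


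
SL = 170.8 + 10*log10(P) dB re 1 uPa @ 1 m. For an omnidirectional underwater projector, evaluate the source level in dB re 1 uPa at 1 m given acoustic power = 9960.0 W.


SL = 170.8 + 10*log10(9960.0) = 170.8 + 39.98 = 210.78

210.78 dB


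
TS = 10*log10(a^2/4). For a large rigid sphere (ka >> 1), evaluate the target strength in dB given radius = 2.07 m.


0.3 dB


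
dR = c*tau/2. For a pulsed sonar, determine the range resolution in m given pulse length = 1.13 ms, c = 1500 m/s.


0.8475 m


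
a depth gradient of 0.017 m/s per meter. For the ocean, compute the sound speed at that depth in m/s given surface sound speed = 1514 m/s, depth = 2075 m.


1549.275 m/s


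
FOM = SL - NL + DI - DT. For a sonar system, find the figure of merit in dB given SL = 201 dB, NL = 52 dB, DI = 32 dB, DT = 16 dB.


FOM = SL - NL + DI - DT = 201 - 52 + 32 - 16 = 165

165 dB


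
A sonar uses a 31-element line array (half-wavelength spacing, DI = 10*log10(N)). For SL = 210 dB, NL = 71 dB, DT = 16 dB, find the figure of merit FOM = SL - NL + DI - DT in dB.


Step 1: DI = 10*log10(31) = 14.91 dB
Step 2: FOM = SL - NL + DI - DT = 210 - 71 + 14.91 - 16 = 137.91

137.91 dB


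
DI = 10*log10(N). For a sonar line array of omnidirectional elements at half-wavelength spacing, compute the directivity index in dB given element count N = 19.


12.79 dB


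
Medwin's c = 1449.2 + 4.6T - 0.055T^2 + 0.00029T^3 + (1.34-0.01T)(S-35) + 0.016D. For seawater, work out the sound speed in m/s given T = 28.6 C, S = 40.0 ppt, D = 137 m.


c = 1449.2 + 4.6*28.6 - 0.055*28.6^2 + 0.00029*28.6^3 + (1.34 - 0.01*28.6)*(40.0 - 35) + 0.016*137 = 1550.02

1550.02 m/s


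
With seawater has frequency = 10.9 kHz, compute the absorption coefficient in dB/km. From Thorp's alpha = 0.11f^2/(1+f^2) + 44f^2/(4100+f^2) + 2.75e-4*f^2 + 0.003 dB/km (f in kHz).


f^2 = 118.81
alpha = 0.11*118.81/(1+118.81) + 44*118.81/(4100+118.81) + 2.75e-4*118.81 + 0.003 = 1.384

1.384 dB/km


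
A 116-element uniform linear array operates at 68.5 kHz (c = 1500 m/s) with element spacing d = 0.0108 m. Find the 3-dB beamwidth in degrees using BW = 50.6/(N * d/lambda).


0.88 deg


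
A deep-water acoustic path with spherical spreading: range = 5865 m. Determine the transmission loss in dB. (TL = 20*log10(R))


75.37 dB


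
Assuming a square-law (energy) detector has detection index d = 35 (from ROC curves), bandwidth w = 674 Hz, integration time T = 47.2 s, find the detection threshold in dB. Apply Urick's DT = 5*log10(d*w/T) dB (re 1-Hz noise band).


DT = 5*log10(d*w/T) = 5*log10(35 * 674 / 47.2) = 5*log10(499.79) = 13.49

13.49 dB


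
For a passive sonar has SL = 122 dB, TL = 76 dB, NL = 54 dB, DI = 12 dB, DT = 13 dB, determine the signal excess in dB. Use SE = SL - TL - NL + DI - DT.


-9 dB


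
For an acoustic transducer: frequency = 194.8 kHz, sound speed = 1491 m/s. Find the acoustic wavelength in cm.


0.77 cm


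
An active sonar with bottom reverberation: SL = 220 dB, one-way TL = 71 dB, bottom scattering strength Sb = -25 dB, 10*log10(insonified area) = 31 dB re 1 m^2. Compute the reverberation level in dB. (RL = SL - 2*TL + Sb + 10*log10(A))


RL = SL - 2*TL + Sb + 10*log10(A) = 220 - 2*71 + (-25) + 31 = 84

84 dB


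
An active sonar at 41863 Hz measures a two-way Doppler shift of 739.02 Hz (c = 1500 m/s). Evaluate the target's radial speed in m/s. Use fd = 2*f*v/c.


From fd = 2*f*v/c, v = c*fd/(2*f) = 1500 * 739.02 / (2*41863) = 13.24

13.24 m/s


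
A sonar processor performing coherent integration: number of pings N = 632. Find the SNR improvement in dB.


Gain = 10*log10(632) = 28.01

28.01 dB


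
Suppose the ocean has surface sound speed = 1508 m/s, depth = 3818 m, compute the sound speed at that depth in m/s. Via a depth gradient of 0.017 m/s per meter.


c = 1508 + 0.017 * 3818 = 1572.906

1572.906 m/s


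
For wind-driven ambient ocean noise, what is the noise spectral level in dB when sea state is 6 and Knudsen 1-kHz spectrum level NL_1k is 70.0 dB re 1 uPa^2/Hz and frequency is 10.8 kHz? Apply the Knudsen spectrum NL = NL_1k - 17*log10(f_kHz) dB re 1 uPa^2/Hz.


NL = NL_1k - 17*log10(f_kHz) = 70.0 - 17*log10(10.8) = 70.0 - (17.57) = 52.43

52.43 dB


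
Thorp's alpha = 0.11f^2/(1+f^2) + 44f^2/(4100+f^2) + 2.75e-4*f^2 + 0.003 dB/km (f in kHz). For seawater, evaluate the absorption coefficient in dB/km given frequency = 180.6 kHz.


48.169 dB/km


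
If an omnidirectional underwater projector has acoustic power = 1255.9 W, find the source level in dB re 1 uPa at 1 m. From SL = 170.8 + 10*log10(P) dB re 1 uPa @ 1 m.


SL = 170.8 + 10*log10(1255.9) = 170.8 + 30.99 = 201.79

201.79 dB


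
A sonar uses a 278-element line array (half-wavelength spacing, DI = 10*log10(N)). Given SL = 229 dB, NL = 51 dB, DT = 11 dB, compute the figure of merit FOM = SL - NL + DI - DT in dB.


Step 1: DI = 10*log10(278) = 24.44 dB
Step 2: FOM = SL - NL + DI - DT = 229 - 51 + 24.44 - 11 = 191.44

191.44 dB


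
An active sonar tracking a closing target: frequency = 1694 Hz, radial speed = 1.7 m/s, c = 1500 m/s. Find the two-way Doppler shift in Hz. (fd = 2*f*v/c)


fd = 2*f*v/c = 2 * 1694 * 1.7 / 1500 = 3.84

3.84 Hz


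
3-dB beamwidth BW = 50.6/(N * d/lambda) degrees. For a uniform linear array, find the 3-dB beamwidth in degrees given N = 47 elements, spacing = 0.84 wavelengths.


1.28 deg


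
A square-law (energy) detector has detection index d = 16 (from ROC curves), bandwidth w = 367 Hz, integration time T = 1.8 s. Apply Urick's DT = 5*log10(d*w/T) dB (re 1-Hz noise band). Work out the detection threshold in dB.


DT = 5*log10(d*w/T) = 5*log10(16 * 367 / 1.8) = 5*log10(3262.22) = 17.57

17.57 dB


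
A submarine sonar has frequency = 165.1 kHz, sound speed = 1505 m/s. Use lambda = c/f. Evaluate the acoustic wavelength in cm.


lambda = c/f = 1505 / 165100 = 0.0091 m = 0.91 cm

0.91 cm


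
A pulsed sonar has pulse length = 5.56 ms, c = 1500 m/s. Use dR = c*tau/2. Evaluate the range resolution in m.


4.17 m


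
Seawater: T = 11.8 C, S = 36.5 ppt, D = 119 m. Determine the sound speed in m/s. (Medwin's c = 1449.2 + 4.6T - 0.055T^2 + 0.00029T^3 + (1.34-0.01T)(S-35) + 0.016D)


1500.04 m/s


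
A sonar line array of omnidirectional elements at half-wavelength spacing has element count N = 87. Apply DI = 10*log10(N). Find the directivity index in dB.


DI = 10*log10(87) = 19.4

19.4 dB


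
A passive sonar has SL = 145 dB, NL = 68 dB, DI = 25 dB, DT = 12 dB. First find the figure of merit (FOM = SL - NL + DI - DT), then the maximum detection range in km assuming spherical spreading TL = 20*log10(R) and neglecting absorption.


Step 1: FOM = SL - NL + DI - DT = 145 - 68 + 25 - 12 = 90 dB
Step 2: at max range FOM = TL = 20*log10(R), so R = 10^(90/20) = 31622.78 m = 31.62 km

31.62 km


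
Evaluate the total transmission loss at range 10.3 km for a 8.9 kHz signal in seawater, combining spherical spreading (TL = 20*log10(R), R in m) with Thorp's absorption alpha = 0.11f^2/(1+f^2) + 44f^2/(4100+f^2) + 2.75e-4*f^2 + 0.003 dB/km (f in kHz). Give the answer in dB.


90.22 dB


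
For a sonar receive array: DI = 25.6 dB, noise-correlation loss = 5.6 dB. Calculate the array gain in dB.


AG = DI - L_corr = 25.6 - 5.6 = 20.0

20.0 dB


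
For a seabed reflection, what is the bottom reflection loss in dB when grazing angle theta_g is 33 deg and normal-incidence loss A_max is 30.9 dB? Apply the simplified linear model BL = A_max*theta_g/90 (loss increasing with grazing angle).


BL = A_max * theta_g / 90 = 30.9 * 33 / 90 = 11.33

11.33 dB


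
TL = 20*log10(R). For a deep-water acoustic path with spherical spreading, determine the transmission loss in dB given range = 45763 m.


93.21 dB


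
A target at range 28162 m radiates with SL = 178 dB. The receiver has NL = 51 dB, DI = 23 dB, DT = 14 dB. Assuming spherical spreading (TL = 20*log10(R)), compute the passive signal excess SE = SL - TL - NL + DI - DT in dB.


Step 1: TL = 20*log10(28162) = 88.99 dB
Step 2: SE = 178 - 88.99 - 51 + 23 - 14 = 47.01

47.01 dB


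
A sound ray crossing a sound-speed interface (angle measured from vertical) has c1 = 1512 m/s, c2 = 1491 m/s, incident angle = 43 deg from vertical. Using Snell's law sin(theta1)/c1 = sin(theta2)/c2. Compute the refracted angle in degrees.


sin(theta2) = (c2/c1)*sin(theta1) = (1491/1512)*sin(43 deg) = 0.67253
theta2 = arcsin(0.67253) = 42.26

42.26 deg


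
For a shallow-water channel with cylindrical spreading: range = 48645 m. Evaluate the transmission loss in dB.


TL = 10*log10(48645) = 46.87

46.87 dB


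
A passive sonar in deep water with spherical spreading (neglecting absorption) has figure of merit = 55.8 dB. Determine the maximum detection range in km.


At max range FOM = TL, so 20*log10(R) = 55.8
R = 10^(55.8/20) = 616.6 m = 0.62 km

0.62 km


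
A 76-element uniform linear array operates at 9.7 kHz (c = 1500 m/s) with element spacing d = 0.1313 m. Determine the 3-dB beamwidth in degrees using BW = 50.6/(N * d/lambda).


Step 1: lambda = 1500/9700 = 0.15464 m
Step 2: d/lambda = 0.1313/0.15464 = 0.8491
Step 3: BW = 50.6/(N * d/lambda) = 50.6/(76 * 0.8491) = 0.78

0.78 deg


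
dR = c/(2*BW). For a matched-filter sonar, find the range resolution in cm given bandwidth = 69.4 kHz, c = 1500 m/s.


1.08 cm


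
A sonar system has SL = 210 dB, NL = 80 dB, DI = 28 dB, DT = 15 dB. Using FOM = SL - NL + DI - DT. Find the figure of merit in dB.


FOM = SL - NL + DI - DT = 210 - 80 + 28 - 15 = 143

143 dB


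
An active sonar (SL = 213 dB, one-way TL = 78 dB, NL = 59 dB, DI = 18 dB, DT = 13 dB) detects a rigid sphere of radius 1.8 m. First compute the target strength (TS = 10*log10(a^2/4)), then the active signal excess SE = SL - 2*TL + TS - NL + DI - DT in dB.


Step 1: TS = 10*log10(1.8^2/4) = -0.92 dB
Step 2: SE = SL - 2*TL + TS - NL + DI - DT = 213 - 2*78 + (-0.92) - 59 + 18 - 13 = 2.08

2.08 dB


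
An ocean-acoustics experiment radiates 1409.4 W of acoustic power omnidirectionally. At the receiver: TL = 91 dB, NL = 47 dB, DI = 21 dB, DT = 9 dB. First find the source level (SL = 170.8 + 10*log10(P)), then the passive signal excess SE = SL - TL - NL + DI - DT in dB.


Step 1: SL = 170.8 + 10*log10(1409.4) = 202.29 dB
Step 2: SE = SL - TL - NL + DI - DT = 202.29 - 91 - 47 + 21 - 9 = 76.29

76.29 dB


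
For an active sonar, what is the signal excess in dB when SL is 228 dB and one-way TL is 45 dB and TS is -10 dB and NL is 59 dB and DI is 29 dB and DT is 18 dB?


80 dB


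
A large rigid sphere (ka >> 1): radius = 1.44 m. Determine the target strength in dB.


-2.85 dB


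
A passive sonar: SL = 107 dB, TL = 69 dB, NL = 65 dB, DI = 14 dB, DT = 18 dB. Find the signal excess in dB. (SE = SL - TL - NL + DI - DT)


-31 dB


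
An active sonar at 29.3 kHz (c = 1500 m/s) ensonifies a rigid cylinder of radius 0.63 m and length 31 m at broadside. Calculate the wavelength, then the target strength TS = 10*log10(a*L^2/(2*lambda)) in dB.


Step 1: lambda = c/f = 1500/29300 = 0.05119 m
Step 2: TS = 10*log10(a*L^2/(2*lambda)) = 10*log10(0.63*31^2/(2*0.05119)) = 37.72

37.72 dB


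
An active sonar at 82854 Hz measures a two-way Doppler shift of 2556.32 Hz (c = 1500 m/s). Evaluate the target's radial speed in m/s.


From fd = 2*f*v/c, v = c*fd/(2*f) = 1500 * 2556.32 / (2*82854) = 23.14

23.14 m/s


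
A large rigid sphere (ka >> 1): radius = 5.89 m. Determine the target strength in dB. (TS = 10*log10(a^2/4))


9.38 dB


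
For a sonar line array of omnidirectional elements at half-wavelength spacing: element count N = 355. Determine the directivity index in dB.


DI = 10*log10(355) = 25.5

25.5 dB


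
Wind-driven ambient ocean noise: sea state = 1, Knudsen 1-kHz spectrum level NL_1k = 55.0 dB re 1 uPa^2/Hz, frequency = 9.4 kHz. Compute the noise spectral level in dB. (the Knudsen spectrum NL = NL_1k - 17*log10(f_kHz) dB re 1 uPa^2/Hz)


38.46 dB


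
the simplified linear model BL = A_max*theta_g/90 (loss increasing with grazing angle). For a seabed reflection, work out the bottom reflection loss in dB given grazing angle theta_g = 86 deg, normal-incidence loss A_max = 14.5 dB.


BL = A_max * theta_g / 90 = 14.5 * 86 / 90 = 13.86

13.86 dB


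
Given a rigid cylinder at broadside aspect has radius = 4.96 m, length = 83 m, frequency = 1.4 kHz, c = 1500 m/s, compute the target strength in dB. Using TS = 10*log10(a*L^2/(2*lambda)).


42.03 dB


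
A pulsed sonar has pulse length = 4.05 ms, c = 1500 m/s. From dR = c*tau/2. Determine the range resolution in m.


3.0375 m


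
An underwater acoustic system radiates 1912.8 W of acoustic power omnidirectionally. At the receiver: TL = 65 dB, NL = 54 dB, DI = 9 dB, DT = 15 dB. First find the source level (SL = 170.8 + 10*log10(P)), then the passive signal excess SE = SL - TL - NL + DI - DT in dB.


Step 1: SL = 170.8 + 10*log10(1912.8) = 203.62 dB
Step 2: SE = SL - TL - NL + DI - DT = 203.62 - 65 - 54 + 9 - 15 = 78.62

78.62 dB


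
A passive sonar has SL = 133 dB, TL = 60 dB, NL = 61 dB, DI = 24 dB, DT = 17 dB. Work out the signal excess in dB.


SE = SL - TL - NL + DI - DT = 133 - 60 - 61 + 24 - 17 = 19

19 dB


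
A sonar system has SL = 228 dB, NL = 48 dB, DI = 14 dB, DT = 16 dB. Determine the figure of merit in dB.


FOM = SL - NL + DI - DT = 228 - 48 + 14 - 16 = 178

178 dB


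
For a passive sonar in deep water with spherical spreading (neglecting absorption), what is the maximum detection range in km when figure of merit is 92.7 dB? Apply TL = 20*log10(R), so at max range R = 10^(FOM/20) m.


At max range FOM = TL, so 20*log10(R) = 92.7
R = 10^(92.7/20) = 43151.91 m = 43.15 km

43.15 km


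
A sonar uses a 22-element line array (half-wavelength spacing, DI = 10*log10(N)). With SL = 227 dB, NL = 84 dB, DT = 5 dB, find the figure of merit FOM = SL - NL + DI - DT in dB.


Step 1: DI = 10*log10(22) = 13.42 dB
Step 2: FOM = SL - NL + DI - DT = 227 - 84 + 13.42 - 5 = 151.42

151.42 dB


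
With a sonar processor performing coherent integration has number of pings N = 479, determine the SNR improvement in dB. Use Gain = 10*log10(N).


Gain = 10*log10(479) = 26.8

26.8 dB


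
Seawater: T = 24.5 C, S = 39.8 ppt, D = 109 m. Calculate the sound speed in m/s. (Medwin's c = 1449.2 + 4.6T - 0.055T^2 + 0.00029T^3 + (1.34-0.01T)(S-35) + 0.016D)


c = 1449.2 + 4.6*24.5 - 0.055*24.5^2 + 0.00029*24.5^3 + (1.34 - 0.01*24.5)*(39.8 - 35) + 0.016*109 = 1540.15

1540.15 m/s


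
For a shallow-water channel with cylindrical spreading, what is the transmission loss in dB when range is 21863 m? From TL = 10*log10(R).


43.4 dB


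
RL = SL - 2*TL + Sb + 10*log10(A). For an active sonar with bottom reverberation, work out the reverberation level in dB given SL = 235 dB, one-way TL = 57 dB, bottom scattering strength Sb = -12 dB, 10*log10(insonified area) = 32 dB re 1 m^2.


RL = SL - 2*TL + Sb + 10*log10(A) = 235 - 2*57 + (-12) + 32 = 141

141 dB


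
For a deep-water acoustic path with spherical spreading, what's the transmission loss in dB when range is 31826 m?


TL = 20*log10(31826) = 90.06

90.06 dB


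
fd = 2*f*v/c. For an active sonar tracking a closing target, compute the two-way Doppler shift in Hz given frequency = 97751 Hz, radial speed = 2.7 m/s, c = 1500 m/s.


351.9 Hz


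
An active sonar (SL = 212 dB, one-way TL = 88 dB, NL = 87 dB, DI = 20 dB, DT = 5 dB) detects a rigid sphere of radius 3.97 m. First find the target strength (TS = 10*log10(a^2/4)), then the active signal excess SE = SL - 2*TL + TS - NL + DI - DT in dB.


Step 1: TS = 10*log10(3.97^2/4) = 5.96 dB
Step 2: SE = SL - 2*TL + TS - NL + DI - DT = 212 - 2*88 + (5.96) - 87 + 20 - 5 = -30.04

-30.04 dB


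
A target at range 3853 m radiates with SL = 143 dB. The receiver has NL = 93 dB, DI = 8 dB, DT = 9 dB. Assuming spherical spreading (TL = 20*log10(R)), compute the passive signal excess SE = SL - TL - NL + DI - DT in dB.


Step 1: TL = 20*log10(3853) = 71.72 dB
Step 2: SE = 143 - 71.72 - 93 + 8 - 9 = -22.72

-22.72 dB


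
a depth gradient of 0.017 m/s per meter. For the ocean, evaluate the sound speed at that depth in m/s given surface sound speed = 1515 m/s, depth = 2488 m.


c = 1515 + 0.017 * 2488 = 1557.296

1557.296 m/s


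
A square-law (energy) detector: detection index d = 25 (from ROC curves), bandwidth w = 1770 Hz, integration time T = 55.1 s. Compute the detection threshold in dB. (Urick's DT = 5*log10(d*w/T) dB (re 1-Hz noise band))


14.52 dB


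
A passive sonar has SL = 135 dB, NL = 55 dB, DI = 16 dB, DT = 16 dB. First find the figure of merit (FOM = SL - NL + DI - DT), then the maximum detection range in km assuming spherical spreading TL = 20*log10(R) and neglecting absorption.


Step 1: FOM = SL - NL + DI - DT = 135 - 55 + 16 - 16 = 80 dB
Step 2: at max range FOM = TL = 20*log10(R), so R = 10^(80/20) = 10000.0 m = 10.0 km

10.0 km


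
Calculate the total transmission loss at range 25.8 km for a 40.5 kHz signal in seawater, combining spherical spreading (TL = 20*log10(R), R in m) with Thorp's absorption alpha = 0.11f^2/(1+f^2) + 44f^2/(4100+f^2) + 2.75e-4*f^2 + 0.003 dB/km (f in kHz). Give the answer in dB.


427.16 dB


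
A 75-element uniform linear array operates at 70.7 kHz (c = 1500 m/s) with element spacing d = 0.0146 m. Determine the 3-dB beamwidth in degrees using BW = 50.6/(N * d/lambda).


Step 1: lambda = 1500/70700 = 0.02122 m
Step 2: d/lambda = 0.0146/0.02122 = 0.688
Step 3: BW = 50.6/(N * d/lambda) = 50.6/(75 * 0.688) = 0.98

0.98 deg


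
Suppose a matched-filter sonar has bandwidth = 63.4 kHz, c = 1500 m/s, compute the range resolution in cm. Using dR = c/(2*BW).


1.18 cm


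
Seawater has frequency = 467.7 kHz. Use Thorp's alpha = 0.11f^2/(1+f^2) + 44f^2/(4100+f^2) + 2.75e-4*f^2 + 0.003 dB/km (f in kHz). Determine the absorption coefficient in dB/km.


f^2 = 218743.29
alpha = 0.11*218743.29/(1+218743.29) + 44*218743.29/(4100+218743.29) + 2.75e-4*218743.29 + 0.003 = 103.458

103.458 dB/km


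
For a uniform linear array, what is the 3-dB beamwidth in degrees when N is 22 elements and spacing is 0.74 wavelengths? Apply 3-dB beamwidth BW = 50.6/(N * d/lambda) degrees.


BW = 50.6 / (22 * 0.74) = 50.6 / 16.28 = 3.11

3.11 deg


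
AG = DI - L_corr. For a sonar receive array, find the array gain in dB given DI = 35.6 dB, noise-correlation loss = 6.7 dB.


AG = DI - L_corr = 35.6 - 6.7 = 28.9

28.9 dB


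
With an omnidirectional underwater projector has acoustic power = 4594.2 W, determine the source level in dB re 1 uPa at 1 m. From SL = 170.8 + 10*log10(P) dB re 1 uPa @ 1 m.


SL = 170.8 + 10*log10(4594.2) = 170.8 + 36.62 = 207.42

207.42 dB


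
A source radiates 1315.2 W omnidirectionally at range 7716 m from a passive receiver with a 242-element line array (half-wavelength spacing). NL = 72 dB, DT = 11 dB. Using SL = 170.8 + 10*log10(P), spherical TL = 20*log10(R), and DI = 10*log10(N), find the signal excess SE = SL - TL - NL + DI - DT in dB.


Step 1: SL = 170.8 + 10*log10(1315.2) = 201.99 dB
Step 2: TL = 20*log10(7716) = 77.75 dB
Step 3: DI = 10*log10(242) = 23.84 dB
Step 4: SE = SL - TL - NL + DI - DT = 201.99 - 77.75 - 72 + 23.84 - 11 = 65.08

65.08 dB


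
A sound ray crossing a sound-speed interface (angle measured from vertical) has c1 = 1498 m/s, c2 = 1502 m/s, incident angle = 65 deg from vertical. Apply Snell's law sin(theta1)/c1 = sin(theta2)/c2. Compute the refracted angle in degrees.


65.33 deg


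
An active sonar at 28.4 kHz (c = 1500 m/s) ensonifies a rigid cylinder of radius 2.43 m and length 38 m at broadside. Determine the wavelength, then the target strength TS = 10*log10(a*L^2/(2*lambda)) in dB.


Step 1: lambda = c/f = 1500/28400 = 0.05282 m
Step 2: TS = 10*log10(a*L^2/(2*lambda)) = 10*log10(2.43*38^2/(2*0.05282)) = 45.21

45.21 dB


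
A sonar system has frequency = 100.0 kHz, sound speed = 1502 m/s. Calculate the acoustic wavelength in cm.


1.5 cm


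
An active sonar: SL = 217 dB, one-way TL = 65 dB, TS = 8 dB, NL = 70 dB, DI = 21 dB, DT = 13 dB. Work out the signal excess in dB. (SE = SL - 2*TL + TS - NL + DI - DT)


SE = SL - 2*TL + TS - NL + DI - DT = 217 - 2*65 + (8) - 70 + 21 - 13 = 33

33 dB


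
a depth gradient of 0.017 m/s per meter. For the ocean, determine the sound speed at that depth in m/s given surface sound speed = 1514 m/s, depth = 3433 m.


1572.361 m/s


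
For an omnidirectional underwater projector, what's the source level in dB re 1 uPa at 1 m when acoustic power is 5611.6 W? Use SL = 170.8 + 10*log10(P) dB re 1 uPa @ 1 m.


SL = 170.8 + 10*log10(5611.6) = 170.8 + 37.49 = 208.29

208.29 dB


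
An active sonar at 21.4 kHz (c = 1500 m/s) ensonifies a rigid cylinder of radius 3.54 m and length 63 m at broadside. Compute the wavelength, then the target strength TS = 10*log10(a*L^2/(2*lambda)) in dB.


Step 1: lambda = c/f = 1500/21400 = 0.07009 m
Step 2: TS = 10*log10(a*L^2/(2*lambda)) = 10*log10(3.54*63^2/(2*0.07009)) = 50.01

50.01 dB


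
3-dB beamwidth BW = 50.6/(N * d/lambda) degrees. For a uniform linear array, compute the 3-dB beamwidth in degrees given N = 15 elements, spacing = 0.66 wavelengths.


BW = 50.6 / (15 * 0.66) = 50.6 / 9.9 = 5.11

5.11 deg


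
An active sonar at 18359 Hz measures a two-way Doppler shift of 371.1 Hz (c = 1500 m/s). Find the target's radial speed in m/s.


15.16 m/s


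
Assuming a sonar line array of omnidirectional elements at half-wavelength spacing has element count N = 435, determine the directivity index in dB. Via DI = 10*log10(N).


26.38 dB


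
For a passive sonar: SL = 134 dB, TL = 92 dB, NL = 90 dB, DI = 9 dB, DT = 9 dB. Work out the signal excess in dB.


-48 dB


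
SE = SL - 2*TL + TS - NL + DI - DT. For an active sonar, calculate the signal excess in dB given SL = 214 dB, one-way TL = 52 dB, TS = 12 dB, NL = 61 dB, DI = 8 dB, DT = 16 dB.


53 dB


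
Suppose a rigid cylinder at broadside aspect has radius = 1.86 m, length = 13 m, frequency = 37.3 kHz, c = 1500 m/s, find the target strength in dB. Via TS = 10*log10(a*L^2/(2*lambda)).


lambda = 1500/37300 = 0.04021 m
TS = 10*log10(1.86*13^2/(2*0.04021)) = 35.92

35.92 dB


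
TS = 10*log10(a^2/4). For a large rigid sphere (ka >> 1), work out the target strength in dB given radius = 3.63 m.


TS = 10*log10(3.63^2 / 4) = 10*log10(3.294225) = 5.18

5.18 dB


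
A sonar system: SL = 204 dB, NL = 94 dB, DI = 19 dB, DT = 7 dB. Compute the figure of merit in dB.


122 dB


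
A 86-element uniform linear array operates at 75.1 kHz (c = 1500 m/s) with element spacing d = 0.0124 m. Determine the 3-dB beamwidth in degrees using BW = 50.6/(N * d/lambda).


Step 1: lambda = 1500/75100 = 0.01997 m
Step 2: d/lambda = 0.0124/0.01997 = 0.6209
Step 3: BW = 50.6/(N * d/lambda) = 50.6/(86 * 0.6209) = 0.95

0.95 deg


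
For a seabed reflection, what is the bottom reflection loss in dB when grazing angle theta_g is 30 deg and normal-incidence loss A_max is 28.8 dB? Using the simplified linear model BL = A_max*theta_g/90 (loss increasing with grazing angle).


9.6 dB


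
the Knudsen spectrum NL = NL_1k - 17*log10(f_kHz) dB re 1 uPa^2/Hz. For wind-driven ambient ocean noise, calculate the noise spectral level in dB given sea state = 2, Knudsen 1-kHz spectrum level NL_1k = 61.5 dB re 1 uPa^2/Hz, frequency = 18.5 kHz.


NL = NL_1k - 17*log10(f_kHz) = 61.5 - 17*log10(18.5) = 61.5 - (21.54) = 39.96

39.96 dB


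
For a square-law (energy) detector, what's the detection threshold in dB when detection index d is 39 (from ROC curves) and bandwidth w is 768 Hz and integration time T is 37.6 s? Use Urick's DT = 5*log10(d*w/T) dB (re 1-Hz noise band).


DT = 5*log10(d*w/T) = 5*log10(39 * 768 / 37.6) = 5*log10(796.6) = 14.51

14.51 dB


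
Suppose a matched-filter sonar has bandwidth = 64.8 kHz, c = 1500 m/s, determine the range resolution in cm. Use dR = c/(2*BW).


1.16 cm


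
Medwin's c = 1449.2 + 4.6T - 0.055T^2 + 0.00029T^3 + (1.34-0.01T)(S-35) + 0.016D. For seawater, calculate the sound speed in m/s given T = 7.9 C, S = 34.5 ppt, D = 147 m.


c = 1449.2 + 4.6*7.9 - 0.055*7.9^2 + 0.00029*7.9^3 + (1.34 - 0.01*7.9)*(34.5 - 35) + 0.016*147 = 1483.97

1483.97 m/s


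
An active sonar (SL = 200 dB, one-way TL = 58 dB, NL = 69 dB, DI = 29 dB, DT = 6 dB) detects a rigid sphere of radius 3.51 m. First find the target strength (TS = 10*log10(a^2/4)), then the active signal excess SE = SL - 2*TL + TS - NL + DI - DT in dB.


Step 1: TS = 10*log10(3.51^2/4) = 4.89 dB
Step 2: SE = SL - 2*TL + TS - NL + DI - DT = 200 - 2*58 + (4.89) - 69 + 29 - 6 = 42.89

42.89 dB


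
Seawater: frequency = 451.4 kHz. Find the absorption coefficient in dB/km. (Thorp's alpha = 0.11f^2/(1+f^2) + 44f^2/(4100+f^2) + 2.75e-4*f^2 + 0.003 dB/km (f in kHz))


f^2 = 203761.96
alpha = 0.11*203761.96/(1+203761.96) + 44*203761.96/(4100+203761.96) + 2.75e-4*203761.96 + 0.003 = 99.28

99.28 dB/km


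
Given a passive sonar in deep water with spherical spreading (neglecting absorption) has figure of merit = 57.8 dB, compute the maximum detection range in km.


At max range FOM = TL, so 20*log10(R) = 57.8
R = 10^(57.8/20) = 776.25 m = 0.78 km

0.78 km


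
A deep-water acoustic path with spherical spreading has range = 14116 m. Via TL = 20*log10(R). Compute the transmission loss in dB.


TL = 20*log10(14116) = 82.99

82.99 dB


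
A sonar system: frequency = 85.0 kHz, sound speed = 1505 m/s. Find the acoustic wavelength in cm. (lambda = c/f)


lambda = c/f = 1505 / 85000 = 0.0177 m = 1.77 cm

1.77 cm


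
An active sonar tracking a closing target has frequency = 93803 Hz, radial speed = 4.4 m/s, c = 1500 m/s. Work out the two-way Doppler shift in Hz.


fd = 2*f*v/c = 2 * 93803 * 4.4 / 1500 = 550.31

550.31 Hz


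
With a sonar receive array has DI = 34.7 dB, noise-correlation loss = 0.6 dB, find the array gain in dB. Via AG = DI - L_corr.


34.1 dB


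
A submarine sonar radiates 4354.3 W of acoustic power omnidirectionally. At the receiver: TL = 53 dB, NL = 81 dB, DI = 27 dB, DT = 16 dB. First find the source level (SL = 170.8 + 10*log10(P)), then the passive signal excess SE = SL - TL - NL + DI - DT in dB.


Step 1: SL = 170.8 + 10*log10(4354.3) = 207.19 dB
Step 2: SE = SL - TL - NL + DI - DT = 207.19 - 53 - 81 + 27 - 16 = 84.19

84.19 dB


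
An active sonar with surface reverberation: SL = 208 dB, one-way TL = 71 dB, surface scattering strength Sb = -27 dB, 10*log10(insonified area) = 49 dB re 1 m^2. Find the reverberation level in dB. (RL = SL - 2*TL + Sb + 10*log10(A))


RL = SL - 2*TL + Sb + 10*log10(A) = 208 - 2*71 + (-27) + 49 = 88

88 dB


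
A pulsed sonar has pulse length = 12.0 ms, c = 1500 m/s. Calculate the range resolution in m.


dR = c*tau/2 = 1500 * 12.0e-3 / 2 = 9.0

9.0 m


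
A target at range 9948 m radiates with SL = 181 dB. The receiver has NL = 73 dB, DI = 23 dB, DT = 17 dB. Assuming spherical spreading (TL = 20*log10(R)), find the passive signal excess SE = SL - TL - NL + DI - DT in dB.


Step 1: TL = 20*log10(9948) = 79.95 dB
Step 2: SE = 181 - 79.95 - 73 + 23 - 17 = 34.05

34.05 dB


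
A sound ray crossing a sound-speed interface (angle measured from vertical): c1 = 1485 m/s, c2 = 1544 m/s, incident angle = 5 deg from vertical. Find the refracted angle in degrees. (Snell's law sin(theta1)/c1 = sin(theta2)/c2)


sin(theta2) = (c2/c1)*sin(theta1) = (1544/1485)*sin(5 deg) = 0.09062
theta2 = arcsin(0.09062) = 5.2

5.2 deg


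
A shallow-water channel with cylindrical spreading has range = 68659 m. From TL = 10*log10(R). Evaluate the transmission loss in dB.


TL = 10*log10(68659) = 48.37

48.37 dB


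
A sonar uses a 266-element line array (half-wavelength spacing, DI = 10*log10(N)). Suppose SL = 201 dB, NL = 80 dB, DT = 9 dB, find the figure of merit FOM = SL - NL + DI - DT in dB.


136.25 dB


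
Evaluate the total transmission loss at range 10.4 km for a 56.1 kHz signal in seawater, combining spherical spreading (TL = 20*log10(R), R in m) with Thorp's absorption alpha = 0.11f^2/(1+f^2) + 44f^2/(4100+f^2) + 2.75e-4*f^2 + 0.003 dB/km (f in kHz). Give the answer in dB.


289.24 dB


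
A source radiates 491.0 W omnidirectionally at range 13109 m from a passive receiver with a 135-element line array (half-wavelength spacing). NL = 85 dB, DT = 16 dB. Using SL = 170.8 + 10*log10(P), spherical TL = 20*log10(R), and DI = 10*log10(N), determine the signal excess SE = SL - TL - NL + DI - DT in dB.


35.66 dB
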